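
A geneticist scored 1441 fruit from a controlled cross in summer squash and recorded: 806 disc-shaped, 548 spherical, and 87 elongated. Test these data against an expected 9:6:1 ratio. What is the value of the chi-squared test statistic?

0.237

Total ratio parts = 16. Expected numbers out of 1441:
  disc-shaped: 1441 × 9/16 = 810.5625
  spherical: 1441 × 6/16 = 540.375
  elongated: 1441 × 1/16 = 90.0625
χ² = Σ (O − E)² / E
  disc-shaped: (806 − 810.5625)² / 810.5625 = 0.0257
  spherical: (548 − 540.375)² / 540.375 = 0.1076
  elongated: (87 − 90.0625)² / 90.0625 = 0.1041
χ² = 0.0257 + 0.1076 + 0.1041 = 0.2374 ≈ 0.237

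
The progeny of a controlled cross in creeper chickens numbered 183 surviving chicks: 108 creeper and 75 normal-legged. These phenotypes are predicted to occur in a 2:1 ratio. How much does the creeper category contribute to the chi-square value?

1.607

Total ratio parts = 3. Expected numbers out of 183:
  creeper: 183 × 2/3 = 122
  normal-legged: 183 × 1/3 = 61
Contribution of creeper: (108 − 122)² / 122 = 1.6066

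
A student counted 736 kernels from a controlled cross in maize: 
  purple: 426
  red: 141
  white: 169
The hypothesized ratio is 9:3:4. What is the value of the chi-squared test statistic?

1.636

Expected counts for N = 736 under a 9:3:4 ratio (total parts = 16):
  purple: 736 × 9/16 = 414
  red: 736 × 3/16 = 138
  white: 736 × 4/16 = 184
χ² = Σ (O − E)² / E
  purple: (426 − 414)² / 414 = 0.3478
  red: (141 − 138)² / 138 = 0.0652
  white: (169 − 184)² / 184 = 1.2228
χ² = 0.3478 + 0.0652 + 1.2228 = 1.6358 ≈ 1.636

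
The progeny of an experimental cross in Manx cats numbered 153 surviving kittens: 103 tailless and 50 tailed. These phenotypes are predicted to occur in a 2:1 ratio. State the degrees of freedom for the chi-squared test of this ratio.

1

A goodness-of-fit test with 2 phenotype classes has df = 2 − 1 = 1.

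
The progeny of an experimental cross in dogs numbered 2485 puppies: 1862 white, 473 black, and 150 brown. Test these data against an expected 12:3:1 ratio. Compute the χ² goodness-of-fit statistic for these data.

The 12:3:1 ratio has 16 parts, so with N = 2485 the expected counts are:
  white: 2485 × 12/16 = 1863.75
  black: 2485 × 3/16 = 465.9375
  brown: 2485 × 1/16 = 155.3125
χ² = Σ (O − E)² / E
  white: (1862 − 1863.75)² / 1863.75 = 0.0016
  black: (473 − 465.9375)² / 465.9375 = 0.1071
  brown: (150 − 155.3125)² / 155.3125 = 0.1817
χ² = 0.0016 + 0.1071 + 0.1817 = 0.2904 ≈ 0.290

0.290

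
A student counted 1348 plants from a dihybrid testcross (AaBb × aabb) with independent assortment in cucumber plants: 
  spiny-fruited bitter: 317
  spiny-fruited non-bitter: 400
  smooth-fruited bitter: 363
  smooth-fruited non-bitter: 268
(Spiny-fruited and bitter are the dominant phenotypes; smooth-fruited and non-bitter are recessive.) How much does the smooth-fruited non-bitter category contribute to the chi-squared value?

A dihybrid testcross with independent assortment gives a 1:1:1:1 ratio.
Under the 1:1:1:1 hypothesis (Σ ratio = 4, N = 1348):
  spiny-fruited bitter: 1348 × 1/4 = 337
  spiny-fruited non-bitter: 1348 × 1/4 = 337
  smooth-fruited bitter: 1348 × 1/4 = 337
  smooth-fruited non-bitter: 1348 × 1/4 = 337
Contribution of smooth-fruited non-bitter: (268 − 337)² / 337 = 14.1276

14.128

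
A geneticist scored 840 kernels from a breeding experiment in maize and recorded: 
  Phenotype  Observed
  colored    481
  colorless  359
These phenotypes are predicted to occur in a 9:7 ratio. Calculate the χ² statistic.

The 9:7 ratio has 16 parts, so with N = 840 the expected counts are:
  colored: 840 × 9/16 = 472.5
  colorless: 840 × 7/16 = 367.5
χ² = Σ (O − E)² / E
  colored: (481 − 472.5)² / 472.5 = 0.1529
  colorless: (359 − 367.5)² / 367.5 = 0.1966
χ² = 0.1529 + 0.1966 = 0.3495 ≈ 0.350

0.350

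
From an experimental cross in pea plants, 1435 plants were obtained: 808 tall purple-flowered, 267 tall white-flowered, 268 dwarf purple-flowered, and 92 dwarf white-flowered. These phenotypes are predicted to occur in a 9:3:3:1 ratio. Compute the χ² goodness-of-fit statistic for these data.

0.080

The 9:3:3:1 ratio has 16 parts, so with N = 1435 the expected counts are:
  tall purple-flowered: 1435 × 9/16 = 807.1875
  tall white-flowered: 1435 × 3/16 = 269.0625
  dwarf purple-flowered: 1435 × 3/16 = 269.0625
  dwarf white-flowered: 1435 × 1/16 = 89.6875
χ² = Σ (O − E)² / E
  tall purple-flowered: (808 − 807.1875)² / 807.1875 = 0.0008
  tall white-flowered: (267 − 269.0625)² / 269.0625 = 0.0158
  dwarf purple-flowered: (268 − 269.0625)² / 269.0625 = 0.0042
  dwarf white-flowered: (92 − 89.6875)² / 89.6875 = 0.0596
χ² = 0.0008 + 0.0158 + 0.0042 + 0.0596 = 0.0804 ≈ 0.080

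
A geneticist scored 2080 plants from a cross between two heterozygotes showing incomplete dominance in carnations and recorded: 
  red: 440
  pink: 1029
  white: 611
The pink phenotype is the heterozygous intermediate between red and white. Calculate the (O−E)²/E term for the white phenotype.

With incomplete dominance, a heterozygote × heterozygote cross gives a 1:2:1 phenotypic ratio.
The 1:2:1 ratio has 4 parts, so with N = 2080 the expected counts are:
  red: 2080 × 1/4 = 520
  pink: 2080 × 2/4 = 1040
  white: 2080 × 1/4 = 520
Contribution of white: (611 − 520)² / 520 = 15.9250

15.925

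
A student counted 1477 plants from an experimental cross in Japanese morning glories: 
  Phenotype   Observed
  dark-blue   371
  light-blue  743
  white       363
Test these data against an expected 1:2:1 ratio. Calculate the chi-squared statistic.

0.142

Total ratio parts = 4. Expected numbers out of 1477:
  dark-blue: 1477 × 1/4 = 369.25
  light-blue: 1477 × 2/4 = 738.5
  white: 1477 × 1/4 = 369.25
χ² = Σ (O − E)² / E
  dark-blue: (371 − 369.25)² / 369.25 = 0.0083
  light-blue: (743 − 738.5)² / 738.5 = 0.0274
  white: (363 − 369.25)² / 369.25 = 0.1058
χ² = 0.0083 + 0.0274 + 0.1058 = 0.1415 ≈ 0.142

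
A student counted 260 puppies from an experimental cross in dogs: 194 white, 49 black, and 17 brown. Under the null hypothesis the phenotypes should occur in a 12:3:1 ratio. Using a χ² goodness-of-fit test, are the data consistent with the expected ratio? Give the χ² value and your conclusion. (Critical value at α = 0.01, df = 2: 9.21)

0.041; consistent

Expected counts for N = 260 under a 12:3:1 ratio (total parts = 16):
  white: 260 × 12/16 = 195
  black: 260 × 3/16 = 48.75
  brown: 260 × 1/16 = 16.25
χ² = Σ (O − E)² / E
  white: (194 − 195)² / 195 = 0.0051
  black: (49 − 48.75)² / 48.75 = 0.0013
  brown: (17 − 16.25)² / 16.25 = 0.0346
χ² = 0.0051 + 0.0013 + 0.0346 = 0.041
Degrees of freedom = 3 − 1 = 2; critical value at α = 0.01 is 9.21.
Since 0.041 < 9.21, we fail to reject the null hypothesis — the data are consistent with the 12:3:1 ratio.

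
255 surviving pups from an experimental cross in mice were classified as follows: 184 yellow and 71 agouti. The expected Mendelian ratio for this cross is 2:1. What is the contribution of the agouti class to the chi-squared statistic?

2.306

Under the 2:1 hypothesis (Σ ratio = 3, N = 255):
  yellow: 255 × 2/3 = 170
  agouti: 255 × 1/3 = 85
Contribution of agouti: (71 − 85)² / 85 = 2.3059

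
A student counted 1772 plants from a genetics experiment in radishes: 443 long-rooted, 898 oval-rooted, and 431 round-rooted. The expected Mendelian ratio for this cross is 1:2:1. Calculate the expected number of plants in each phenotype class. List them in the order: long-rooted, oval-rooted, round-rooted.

Under the 1:2:1 hypothesis (Σ ratio = 4, N = 1772):
  long-rooted: 1772 × 1/4 = 443
  oval-rooted: 1772 × 2/4 = 886
  round-rooted: 1772 × 1/4 = 443

443, 886, 443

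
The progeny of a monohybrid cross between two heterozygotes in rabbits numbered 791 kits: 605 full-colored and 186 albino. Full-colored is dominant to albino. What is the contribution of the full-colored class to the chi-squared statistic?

For a monohybrid cross between heterozygotes with complete dominance, the expected phenotypic ratio is 3:1.
Expected counts for N = 791 under a 3:1 ratio (total parts = 4):
  full-colored: 791 × 3/4 = 593.25
  albino: 791 × 1/4 = 197.75
Contribution of full-colored: (605 − 593.25)² / 593.25 = 0.2327

0.233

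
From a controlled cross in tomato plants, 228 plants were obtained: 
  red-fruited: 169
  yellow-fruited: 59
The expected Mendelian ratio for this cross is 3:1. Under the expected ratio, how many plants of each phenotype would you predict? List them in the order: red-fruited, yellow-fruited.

Total ratio parts = 4. Expected numbers out of 228:
  red-fruited: 228 × 3/4 = 171
  yellow-fruited: 228 × 1/4 = 57

171, 57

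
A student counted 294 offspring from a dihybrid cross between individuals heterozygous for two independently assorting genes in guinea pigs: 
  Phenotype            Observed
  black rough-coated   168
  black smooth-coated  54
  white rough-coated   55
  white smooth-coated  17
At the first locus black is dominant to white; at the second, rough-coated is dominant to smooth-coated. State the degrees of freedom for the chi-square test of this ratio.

3

A dihybrid F₂ with independent assortment and complete dominance at both loci gives a 9:3:3:1 phenotypic ratio.
A goodness-of-fit test with 4 phenotype classes has df = 4 − 1 = 3.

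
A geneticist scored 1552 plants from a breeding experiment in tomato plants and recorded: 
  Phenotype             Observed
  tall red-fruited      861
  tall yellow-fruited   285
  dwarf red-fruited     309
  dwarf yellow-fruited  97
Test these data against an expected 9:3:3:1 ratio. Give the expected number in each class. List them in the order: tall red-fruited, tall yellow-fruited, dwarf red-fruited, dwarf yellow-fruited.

Expected counts for N = 1552 under a 9:3:3:1 ratio (total parts = 16):
  tall red-fruited: 1552 × 9/16 = 873
  tall yellow-fruited: 1552 × 3/16 = 291
  dwarf red-fruited: 1552 × 3/16 = 291
  dwarf yellow-fruited: 1552 × 1/16 = 97

873, 291, 291, 97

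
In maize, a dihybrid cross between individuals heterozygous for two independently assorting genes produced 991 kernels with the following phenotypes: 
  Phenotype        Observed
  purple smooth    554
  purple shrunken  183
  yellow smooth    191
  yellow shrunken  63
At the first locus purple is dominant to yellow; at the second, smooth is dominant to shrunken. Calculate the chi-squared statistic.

A dihybrid F₂ with independent assortment and complete dominance at both loci gives a 9:3:3:1 phenotypic ratio.
Total ratio parts = 16. Expected numbers out of 991:
  purple smooth: 991 × 9/16 = 557.4375
  purple shrunken: 991 × 3/16 = 185.8125
  yellow smooth: 991 × 3/16 = 185.8125
  yellow shrunken: 991 × 1/16 = 61.9375
χ² = Σ (O − E)² / E
  purple smooth: (554 − 557.4375)² / 557.4375 = 0.0212
  purple shrunken: (183 − 185.8125)² / 185.8125 = 0.0426
  yellow smooth: (191 − 185.8125)² / 185.8125 = 0.1448
  yellow shrunken: (63 − 61.9375)² / 61.9375 = 0.0182
χ² = 0.0212 + 0.0426 + 0.1448 + 0.0182 = 0.2268 ≈ 0.227

0.227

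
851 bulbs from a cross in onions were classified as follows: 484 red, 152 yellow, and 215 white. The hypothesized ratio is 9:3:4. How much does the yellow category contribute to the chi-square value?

0.358

Under the 9:3:4 hypothesis (Σ ratio = 16, N = 851):
  red: 851 × 9/16 = 478.6875
  yellow: 851 × 3/16 = 159.5625
  white: 851 × 4/16 = 212.75
Contribution of yellow: (152 − 159.5625)² / 159.5625 = 0.3584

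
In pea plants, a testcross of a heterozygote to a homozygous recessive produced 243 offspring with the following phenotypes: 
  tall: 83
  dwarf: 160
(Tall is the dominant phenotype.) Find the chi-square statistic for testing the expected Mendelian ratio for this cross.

A testcross of a heterozygote (Aa × aa) gives a 1:1 phenotypic ratio.
Under the 1:1 hypothesis (Σ ratio = 2, N = 243):
  tall: 243 × 1/2 = 121.5
  dwarf: 243 × 1/2 = 121.5
χ² = Σ (O − E)² / E
  tall: (83 − 121.5)² / 121.5 = 12.1996
  dwarf: (160 − 121.5)² / 121.5 = 12.1996
χ² = 12.1996 + 12.1996 = 24.3992 ≈ 24.399

24.399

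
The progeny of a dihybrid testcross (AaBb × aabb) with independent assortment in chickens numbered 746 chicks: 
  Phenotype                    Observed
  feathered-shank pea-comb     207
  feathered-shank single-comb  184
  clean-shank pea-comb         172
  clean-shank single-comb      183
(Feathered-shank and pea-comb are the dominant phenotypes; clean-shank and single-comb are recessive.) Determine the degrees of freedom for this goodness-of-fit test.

3

A dihybrid testcross with independent assortment gives a 1:1:1:1 ratio.
A goodness-of-fit test with 4 phenotype classes has df = 4 − 1 = 3.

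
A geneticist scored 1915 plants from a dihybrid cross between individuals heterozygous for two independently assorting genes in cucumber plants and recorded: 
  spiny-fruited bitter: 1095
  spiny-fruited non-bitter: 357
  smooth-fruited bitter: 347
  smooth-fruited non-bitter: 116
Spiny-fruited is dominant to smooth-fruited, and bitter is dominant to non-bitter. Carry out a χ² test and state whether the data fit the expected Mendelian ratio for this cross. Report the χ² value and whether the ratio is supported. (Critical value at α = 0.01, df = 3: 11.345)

0.825; consistent

A dihybrid F₂ with independent assortment and complete dominance at both loci gives a 9:3:3:1 phenotypic ratio.
The 9:3:3:1 ratio has 16 parts, so with N = 1915 the expected counts are:
  spiny-fruited bitter: 1915 × 9/16 = 1077.1875
  spiny-fruited non-bitter: 1915 × 3/16 = 359.0625
  smooth-fruited bitter: 1915 × 3/16 = 359.0625
  smooth-fruited non-bitter: 1915 × 1/16 = 119.6875
χ² = Σ (O − E)² / E
  spiny-fruited bitter: (1095 − 1077.1875)² / 1077.1875 = 0.2945
  spiny-fruited non-bitter: (357 − 359.0625)² / 359.0625 = 0.0118
  smooth-fruited bitter: (347 − 359.0625)² / 359.0625 = 0.4052
  smooth-fruited non-bitter: (116 − 119.6875)² / 119.6875 = 0.1136
χ² = 0.2945 + 0.0118 + 0.4052 + 0.1136 = 0.8251 ≈ 0.825
Degrees of freedom = 4 − 1 = 3; critical value at α = 0.01 is 11.345.
Since 0.825 < 11.345, we fail to reject the null hypothesis — the data are consistent with the 9:3:3:1 ratio.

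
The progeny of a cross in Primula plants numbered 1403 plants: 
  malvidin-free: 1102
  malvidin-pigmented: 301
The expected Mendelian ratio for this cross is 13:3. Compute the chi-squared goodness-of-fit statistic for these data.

6.734

Under the 13:3 hypothesis (Σ ratio = 16, N = 1403):
  malvidin-free: 1403 × 13/16 = 1139.9375
  malvidin-pigmented: 1403 × 3/16 = 263.0625
χ² = Σ (O − E)² / E
  malvidin-free: (1102 − 1139.9375)² / 1139.9375 = 1.2626
  malvidin-pigmented: (301 − 263.0625)² / 263.0625 = 5.4711
χ² = 1.2626 + 5.4711 = 6.7337 ≈ 6.734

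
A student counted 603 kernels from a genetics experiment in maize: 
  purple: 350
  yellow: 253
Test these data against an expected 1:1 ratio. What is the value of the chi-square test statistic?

Total ratio parts = 2. Expected numbers out of 603:
  purple: 603 × 1/2 = 301.5
  yellow: 603 × 1/2 = 301.5
χ² = Σ (O − E)² / E
  purple: (350 − 301.5)² / 301.5 = 7.8018
  yellow: (253 − 301.5)² / 301.5 = 7.8018
χ² = 7.8018 + 7.8018 = 15.6036 ≈ 15.604

15.604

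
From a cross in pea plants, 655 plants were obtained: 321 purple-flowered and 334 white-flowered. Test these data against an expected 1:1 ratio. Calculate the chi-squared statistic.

0.258

Under the 1:1 hypothesis (Σ ratio = 2, N = 655):
  purple-flowered: 655 × 1/2 = 327.5
  white-flowered: 655 × 1/2 = 327.5
χ² = Σ (O − E)² / E
  purple-flowered: (321 − 327.5)² / 327.5 = 0.1290
  white-flowered: (334 − 327.5)² / 327.5 = 0.1290
χ² = 0.1290 + 0.1290 = 0.258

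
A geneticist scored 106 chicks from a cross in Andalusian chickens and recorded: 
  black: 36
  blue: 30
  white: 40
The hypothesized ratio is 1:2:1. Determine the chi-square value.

20.264

Expected counts for N = 106 under a 1:2:1 ratio (total parts = 4):
  black: 106 × 1/4 = 26.5
  blue: 106 × 2/4 = 53
  white: 106 × 1/4 = 26.5
χ² = Σ (O − E)² / E
  black: (36 − 26.5)² / 26.5 = 3.4057
  blue: (30 − 53)² / 53 = 9.9811
  white: (40 − 26.5)² / 26.5 = 6.8774
χ² = 3.4057 + 9.9811 + 6.8774 = 20.2642 ≈ 20.264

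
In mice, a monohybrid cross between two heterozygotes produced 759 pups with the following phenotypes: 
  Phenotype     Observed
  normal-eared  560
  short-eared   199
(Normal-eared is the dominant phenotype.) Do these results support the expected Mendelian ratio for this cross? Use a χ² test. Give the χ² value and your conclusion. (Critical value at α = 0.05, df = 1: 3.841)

0.601; consistent

For a monohybrid cross between heterozygotes with complete dominance, the expected phenotypic ratio is 3:1.
Expected counts for N = 759 under a 3:1 ratio (total parts = 4):
  normal-eared: 759 × 3/4 = 569.25
  short-eared: 759 × 1/4 = 189.75
χ² = Σ (O − E)² / E
  normal-eared: (560 − 569.25)² / 569.25 = 0.1503
  short-eared: (199 − 189.75)² / 189.75 = 0.4509
χ² = 0.1503 + 0.4509 = 0.6012 ≈ 0.601
Degrees of freedom = 2 − 1 = 1; critical value at α = 0.05 is 3.841.
Since 0.601 < 3.841, we fail to reject the null hypothesis — the data are consistent with the 3:1 ratio.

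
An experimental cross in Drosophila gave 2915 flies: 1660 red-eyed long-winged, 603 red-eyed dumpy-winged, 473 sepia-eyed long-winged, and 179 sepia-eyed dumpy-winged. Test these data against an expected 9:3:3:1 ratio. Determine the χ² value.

16.036

Under the 9:3:3:1 hypothesis (Σ ratio = 16, N = 2915):
  red-eyed long-winged: 2915 × 9/16 = 1639.6875
  red-eyed dumpy-winged: 2915 × 3/16 = 546.5625
  sepia-eyed long-winged: 2915 × 3/16 = 546.5625
  sepia-eyed dumpy-winged: 2915 × 1/16 = 182.1875
χ² = Σ (O − E)² / E
  red-eyed long-winged: (1660 − 1639.6875)² / 1639.6875 = 0.2516
  red-eyed dumpy-winged: (603 − 546.5625)² / 546.5625 = 5.8277
  sepia-eyed long-winged: (473 − 546.5625)² / 546.5625 = 9.9009
  sepia-eyed dumpy-winged: (179 − 182.1875)² / 182.1875 = 0.0558
χ² = 0.2516 + 5.8277 + 9.9009 + 0.0558 = 16.036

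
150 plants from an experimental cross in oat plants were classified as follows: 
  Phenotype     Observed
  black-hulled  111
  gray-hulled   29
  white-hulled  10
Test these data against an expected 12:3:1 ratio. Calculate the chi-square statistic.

0.089

Expected counts for N = 150 under a 12:3:1 ratio (total parts = 16):
  black-hulled: 150 × 12/16 = 112.5
  gray-hulled: 150 × 3/16 = 28.125
  white-hulled: 150 × 1/16 = 9.375
χ² = Σ (O − E)² / E
  black-hulled: (111 − 112.5)² / 112.5 = 0.0200
  gray-hulled: (29 − 28.125)² / 28.125 = 0.0272
  white-hulled: (10 − 9.375)² / 9.375 = 0.0417
χ² = 0.0200 + 0.0272 + 0.0417 = 0.0889 ≈ 0.089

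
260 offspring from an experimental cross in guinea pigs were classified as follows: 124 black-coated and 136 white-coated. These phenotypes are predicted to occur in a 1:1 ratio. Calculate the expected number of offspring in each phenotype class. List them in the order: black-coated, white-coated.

130, 130

Expected counts for N = 260 under a 1:1 ratio (total parts = 2):
  black-coated: 260 × 1/2 = 130
  white-coated: 260 × 1/2 = 130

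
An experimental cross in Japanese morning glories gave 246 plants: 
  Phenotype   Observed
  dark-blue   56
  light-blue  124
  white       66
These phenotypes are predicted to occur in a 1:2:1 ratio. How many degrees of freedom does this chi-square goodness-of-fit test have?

A goodness-of-fit test with 3 phenotype classes has df = 3 − 1 = 2.

2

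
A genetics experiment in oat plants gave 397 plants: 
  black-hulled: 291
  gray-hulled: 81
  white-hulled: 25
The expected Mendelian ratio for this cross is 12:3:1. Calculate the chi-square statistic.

0.733

The 12:3:1 ratio has 16 parts, so with N = 397 the expected counts are:
  black-hulled: 397 × 12/16 = 297.75
  gray-hulled: 397 × 3/16 = 74.4375
  white-hulled: 397 × 1/16 = 24.8125
χ² = Σ (O − E)² / E
  black-hulled: (291 − 297.75)² / 297.75 = 0.1530
  gray-hulled: (81 − 74.4375)² / 74.4375 = 0.5786
  white-hulled: (25 − 24.8125)² / 24.8125 = 0.0014
χ² = 0.1530 + 0.5786 + 0.0014 = 0.733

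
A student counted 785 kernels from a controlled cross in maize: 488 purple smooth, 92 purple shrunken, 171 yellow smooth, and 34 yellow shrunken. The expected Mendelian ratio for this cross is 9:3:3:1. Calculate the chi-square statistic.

34.053

Under the 9:3:3:1 hypothesis (Σ ratio = 16, N = 785):
  purple smooth: 785 × 9/16 = 441.5625
  purple shrunken: 785 × 3/16 = 147.1875
  yellow smooth: 785 × 3/16 = 147.1875
  yellow shrunken: 785 × 1/16 = 49.0625
χ² = Σ (O − E)² / E
  purple smooth: (488 − 441.5625)² / 441.5625 = 4.8837
  purple shrunken: (92 − 147.1875)² / 147.1875 = 20.6924
  yellow smooth: (171 − 147.1875)² / 147.1875 = 3.8525
  yellow shrunken: (34 − 49.0625)² / 49.0625 = 4.6243
χ² = 4.8837 + 20.6924 + 3.8525 + 4.6243 = 34.0529 ≈ 34.053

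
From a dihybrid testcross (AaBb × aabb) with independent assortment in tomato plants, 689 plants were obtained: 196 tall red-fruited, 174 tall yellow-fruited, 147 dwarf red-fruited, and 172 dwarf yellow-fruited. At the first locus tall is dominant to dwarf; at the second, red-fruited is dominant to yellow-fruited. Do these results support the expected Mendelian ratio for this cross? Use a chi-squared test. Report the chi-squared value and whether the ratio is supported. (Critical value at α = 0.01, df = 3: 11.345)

A dihybrid testcross with independent assortment gives a 1:1:1:1 ratio.
The 1:1:1:1 ratio has 4 parts, so with N = 689 the expected counts are:
  tall red-fruited: 689 × 1/4 = 172.25
  tall yellow-fruited: 689 × 1/4 = 172.25
  dwarf red-fruited: 689 × 1/4 = 172.25
  dwarf yellow-fruited: 689 × 1/4 = 172.25
χ² = Σ (O − E)² / E
  tall red-fruited: (196 − 172.25)² / 172.25 = 3.2747
  tall yellow-fruited: (174 − 172.25)² / 172.25 = 0.0178
  dwarf red-fruited: (147 − 172.25)² / 172.25 = 3.7014
  dwarf yellow-fruited: (172 − 172.25)² / 172.25 = 0.0004
χ² = 3.2747 + 0.0178 + 3.7014 + 0.0004 = 6.9943 ≈ 6.994
Degrees of freedom = 4 − 1 = 3; critical value at α = 0.01 is 11.345.
Since 6.994 < 11.345, we fail to reject the null hypothesis — the data are consistent with the 1:1:1:1 ratio.

6.994; consistent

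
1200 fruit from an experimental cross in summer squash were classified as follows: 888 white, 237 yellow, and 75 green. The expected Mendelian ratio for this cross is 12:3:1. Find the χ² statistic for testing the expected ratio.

Under the 12:3:1 hypothesis (Σ ratio = 16, N = 1200):
  white: 1200 × 12/16 = 900
  yellow: 1200 × 3/16 = 225
  green: 1200 × 1/16 = 75
χ² = Σ (O − E)² / E
  white: (888 − 900)² / 900 = 0.1600
  yellow: (237 − 225)² / 225 = 0.6400
  green: (75 − 75)² / 75 = 0.0000
χ² = 0.1600 + 0.6400 + 0.0000 = 0.800

0.800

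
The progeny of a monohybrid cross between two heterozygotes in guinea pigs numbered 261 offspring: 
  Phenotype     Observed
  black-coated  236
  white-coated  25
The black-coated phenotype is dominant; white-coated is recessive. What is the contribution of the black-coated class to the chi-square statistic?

For a monohybrid cross between heterozygotes with complete dominance, the expected phenotypic ratio is 3:1.
Total ratio parts = 4. Expected numbers out of 261:
  black-coated: 261 × 3/4 = 195.75
  white-coated: 261 × 1/4 = 65.25
Contribution of black-coated: (236 − 195.75)² / 195.75 = 8.2762

8.276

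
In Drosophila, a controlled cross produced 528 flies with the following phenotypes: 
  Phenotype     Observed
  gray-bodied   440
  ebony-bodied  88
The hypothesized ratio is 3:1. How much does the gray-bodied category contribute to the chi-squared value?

Under the 3:1 hypothesis (Σ ratio = 4, N = 528):
  gray-bodied: 528 × 3/4 = 396
  ebony-bodied: 528 × 1/4 = 132
Contribution of gray-bodied: (440 − 396)² / 396 = 4.8889

4.889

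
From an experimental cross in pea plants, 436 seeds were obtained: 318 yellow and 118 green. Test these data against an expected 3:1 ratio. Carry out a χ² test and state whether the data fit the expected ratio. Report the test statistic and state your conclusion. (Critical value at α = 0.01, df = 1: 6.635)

Under the 3:1 hypothesis (Σ ratio = 4, N = 436):
  yellow: 436 × 3/4 = 327
  green: 436 × 1/4 = 109
χ² = Σ (O − E)² / E
  yellow: (318 − 327)² / 327 = 0.2477
  green: (118 − 109)² / 109 = 0.7431
χ² = 0.2477 + 0.7431 = 0.9908 ≈ 0.991
Degrees of freedom = 2 − 1 = 1; critical value at α = 0.01 is 6.635.
Since 0.991 < 6.635, we fail to reject the null hypothesis — the data are consistent with the 3:1 ratio.

0.991; consistent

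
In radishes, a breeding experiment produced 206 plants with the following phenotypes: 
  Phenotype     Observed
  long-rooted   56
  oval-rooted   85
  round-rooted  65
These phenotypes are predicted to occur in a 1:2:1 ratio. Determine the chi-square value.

Under the 1:2:1 hypothesis (Σ ratio = 4, N = 206):
  long-rooted: 206 × 1/4 = 51.5
  oval-rooted: 206 × 2/4 = 103
  round-rooted: 206 × 1/4 = 51.5
χ² = Σ (O − E)² / E
  long-rooted: (56 − 51.5)² / 51.5 = 0.3932
  oval-rooted: (85 − 103)² / 103 = 3.1456
  round-rooted: (65 − 51.5)² / 51.5 = 3.5388
χ² = 0.3932 + 3.1456 + 3.5388 = 7.0776 ≈ 7.078

7.078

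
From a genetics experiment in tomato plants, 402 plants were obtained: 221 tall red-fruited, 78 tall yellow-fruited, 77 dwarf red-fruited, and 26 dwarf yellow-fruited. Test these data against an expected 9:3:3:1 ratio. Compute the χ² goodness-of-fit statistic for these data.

0.273

Total ratio parts = 16. Expected numbers out of 402:
  tall red-fruited: 402 × 9/16 = 226.125
  tall yellow-fruited: 402 × 3/16 = 75.375
  dwarf red-fruited: 402 × 3/16 = 75.375
  dwarf yellow-fruited: 402 × 1/16 = 25.125
χ² = Σ (O − E)² / E
  tall red-fruited: (221 − 226.125)² / 226.125 = 0.1162
  tall yellow-fruited: (78 − 75.375)² / 75.375 = 0.0914
  dwarf red-fruited: (77 − 75.375)² / 75.375 = 0.0350
  dwarf yellow-fruited: (26 − 25.125)² / 25.125 = 0.0305
χ² = 0.1162 + 0.0914 + 0.0350 + 0.0305 = 0.2731 ≈ 0.273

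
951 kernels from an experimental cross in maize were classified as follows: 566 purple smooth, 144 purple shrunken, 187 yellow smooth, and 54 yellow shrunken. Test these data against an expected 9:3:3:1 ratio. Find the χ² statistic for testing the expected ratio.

Expected counts for N = 951 under a 9:3:3:1 ratio (total parts = 16):
  purple smooth: 951 × 9/16 = 534.9375
  purple shrunken: 951 × 3/16 = 178.3125
  yellow smooth: 951 × 3/16 = 178.3125
  yellow shrunken: 951 × 1/16 = 59.4375
χ² = Σ (O − E)² / E
  purple smooth: (566 − 534.9375)² / 534.9375 = 1.8037
  purple shrunken: (144 − 178.3125)² / 178.3125 = 6.6027
  yellow smooth: (187 − 178.3125)² / 178.3125 = 0.4233
  yellow shrunken: (54 − 59.4375)² / 59.4375 = 0.4974
χ² = 1.8037 + 6.6027 + 0.4233 + 0.4974 = 9.3271 ≈ 9.327

9.327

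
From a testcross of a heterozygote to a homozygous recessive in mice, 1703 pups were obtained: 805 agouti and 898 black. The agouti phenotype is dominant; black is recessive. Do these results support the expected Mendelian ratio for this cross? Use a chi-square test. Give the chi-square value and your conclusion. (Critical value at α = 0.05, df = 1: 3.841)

A testcross of a heterozygote (Aa × aa) gives a 1:1 phenotypic ratio.
Under the 1:1 hypothesis (Σ ratio = 2, N = 1703):
  agouti: 1703 × 1/2 = 851.5
  black: 1703 × 1/2 = 851.5
χ² = Σ (O − E)² / E
  agouti: (805 − 851.5)² / 851.5 = 2.5393
  black: (898 − 851.5)² / 851.5 = 2.5393
χ² = 2.5393 + 2.5393 = 5.0786 ≈ 5.079
Degrees of freedom = 2 − 1 = 1; critical value at α = 0.05 is 3.841.
Since 5.079 > 3.841, we reject the null hypothesis — the data do not fit the 1:1 ratio.

5.079; not consistent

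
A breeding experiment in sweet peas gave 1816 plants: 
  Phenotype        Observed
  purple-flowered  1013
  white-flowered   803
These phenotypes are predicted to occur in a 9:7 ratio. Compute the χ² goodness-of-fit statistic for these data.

0.162

Under the 9:7 hypothesis (Σ ratio = 16, N = 1816):
  purple-flowered: 1816 × 9/16 = 1021.5
  white-flowered: 1816 × 7/16 = 794.5
χ² = Σ (O − E)² / E
  purple-flowered: (1013 − 1021.5)² / 1021.5 = 0.0707
  white-flowered: (803 − 794.5)² / 794.5 = 0.0909
χ² = 0.0707 + 0.0909 = 0.1616 ≈ 0.162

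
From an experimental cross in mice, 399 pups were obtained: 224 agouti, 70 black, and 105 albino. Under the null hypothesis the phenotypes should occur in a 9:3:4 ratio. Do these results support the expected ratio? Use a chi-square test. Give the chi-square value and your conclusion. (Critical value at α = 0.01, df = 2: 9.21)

Under the 9:3:4 hypothesis (Σ ratio = 16, N = 399):
  agouti: 399 × 9/16 = 224.4375
  black: 399 × 3/16 = 74.8125
  albino: 399 × 4/16 = 99.75
χ² = Σ (O − E)² / E
  agouti: (224 − 224.4375)² / 224.4375 = 0.0009
  black: (70 − 74.8125)² / 74.8125 = 0.3096
  albino: (105 − 99.75)² / 99.75 = 0.2763
χ² = 0.0009 + 0.3096 + 0.2763 = 0.5868 ≈ 0.587
Degrees of freedom = 3 − 1 = 2; critical value at α = 0.01 is 9.21.
Since 0.587 < 9.21, we fail to reject the null hypothesis — the data are consistent with the 9:3:4 ratio.

0.587; consistent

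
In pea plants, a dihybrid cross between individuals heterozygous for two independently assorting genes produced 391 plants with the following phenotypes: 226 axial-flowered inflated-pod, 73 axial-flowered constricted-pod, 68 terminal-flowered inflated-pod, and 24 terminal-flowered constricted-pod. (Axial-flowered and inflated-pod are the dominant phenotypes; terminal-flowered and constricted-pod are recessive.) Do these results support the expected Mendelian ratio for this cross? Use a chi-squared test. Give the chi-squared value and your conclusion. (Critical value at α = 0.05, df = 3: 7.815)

A dihybrid F₂ with independent assortment and complete dominance at both loci gives a 9:3:3:1 phenotypic ratio.
Under the 9:3:3:1 hypothesis (Σ ratio = 16, N = 391):
  axial-flowered inflated-pod: 391 × 9/16 = 219.9375
  axial-flowered constricted-pod: 391 × 3/16 = 73.3125
  terminal-flowered inflated-pod: 391 × 3/16 = 73.3125
  terminal-flowered constricted-pod: 391 × 1/16 = 24.4375
χ² = Σ (O − E)² / E
  axial-flowered inflated-pod: (226 − 219.9375)² / 219.9375 = 0.1671
  axial-flowered constricted-pod: (73 − 73.3125)² / 73.3125 = 0.0013
  terminal-flowered inflated-pod: (68 − 73.3125)² / 73.3125 = 0.3850
  terminal-flowered constricted-pod: (24 − 24.4375)² / 24.4375 = 0.0078
χ² = 0.1671 + 0.0013 + 0.3850 + 0.0078 = 0.5612 ≈ 0.561
Degrees of freedom = 4 − 1 = 3; critical value at α = 0.05 is 7.815.
Since 0.561 < 7.815, we fail to reject the null hypothesis — the data are consistent with the 9:3:3:1 ratio.

0.561; consistent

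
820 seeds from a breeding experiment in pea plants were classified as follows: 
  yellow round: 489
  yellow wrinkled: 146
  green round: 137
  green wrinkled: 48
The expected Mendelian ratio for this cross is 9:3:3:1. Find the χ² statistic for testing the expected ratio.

4.091

Expected counts for N = 820 under a 9:3:3:1 ratio (total parts = 16):
  yellow round: 820 × 9/16 = 461.25
  yellow wrinkled: 820 × 3/16 = 153.75
  green round: 820 × 3/16 = 153.75
  green wrinkled: 820 × 1/16 = 51.25
χ² = Σ (O − E)² / E
  yellow round: (489 − 461.25)² / 461.25 = 1.6695
  yellow wrinkled: (146 − 153.75)² / 153.75 = 0.3907
  green round: (137 − 153.75)² / 153.75 = 1.8248
  green wrinkled: (48 − 51.25)² / 51.25 = 0.2061
χ² = 1.6695 + 0.3907 + 1.8248 + 0.2061 = 4.0911 ≈ 4.091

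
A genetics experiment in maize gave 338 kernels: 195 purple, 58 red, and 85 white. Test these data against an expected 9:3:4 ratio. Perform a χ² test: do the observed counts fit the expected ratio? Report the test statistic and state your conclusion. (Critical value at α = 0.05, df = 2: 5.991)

Expected counts for N = 338 under a 9:3:4 ratio (total parts = 16):
  purple: 338 × 9/16 = 190.125
  red: 338 × 3/16 = 63.375
  white: 338 × 4/16 = 84.5
χ² = Σ (O − E)² / E
  purple: (195 − 190.125)² / 190.125 = 0.1250
  red: (58 − 63.375)² / 63.375 = 0.4559
  white: (85 − 84.5)² / 84.5 = 0.0030
χ² = 0.1250 + 0.4559 + 0.0030 = 0.5839 ≈ 0.584
Degrees of freedom = 3 − 1 = 2; critical value at α = 0.05 is 5.991.
Since 0.584 < 5.991, we fail to reject the null hypothesis — the data are consistent with the 9:3:4 ratio.

0.584; consistent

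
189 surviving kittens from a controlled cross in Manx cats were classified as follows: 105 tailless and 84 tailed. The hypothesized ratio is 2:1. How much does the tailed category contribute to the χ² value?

7.000

Total ratio parts = 3. Expected numbers out of 189:
  tailless: 189 × 2/3 = 126
  tailed: 189 × 1/3 = 63
Contribution of tailed: (84 − 63)² / 63 = 7.0000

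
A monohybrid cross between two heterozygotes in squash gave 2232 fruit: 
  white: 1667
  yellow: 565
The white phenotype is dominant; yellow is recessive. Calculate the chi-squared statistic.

For a monohybrid cross between heterozygotes with complete dominance, the expected phenotypic ratio is 3:1.
Total ratio parts = 4. Expected numbers out of 2232:
  white: 2232 × 3/4 = 1674
  yellow: 2232 × 1/4 = 558
χ² = Σ (O − E)² / E
  white: (1667 − 1674)² / 1674 = 0.0293
  yellow: (565 − 558)² / 558 = 0.0878
χ² = 0.0293 + 0.0878 = 0.1171 ≈ 0.117

0.117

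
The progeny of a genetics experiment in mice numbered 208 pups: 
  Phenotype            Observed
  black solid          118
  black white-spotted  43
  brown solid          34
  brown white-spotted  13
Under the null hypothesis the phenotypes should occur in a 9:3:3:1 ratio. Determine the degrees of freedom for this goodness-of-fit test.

3

A goodness-of-fit test with 4 phenotype classes has df = 4 − 1 = 3.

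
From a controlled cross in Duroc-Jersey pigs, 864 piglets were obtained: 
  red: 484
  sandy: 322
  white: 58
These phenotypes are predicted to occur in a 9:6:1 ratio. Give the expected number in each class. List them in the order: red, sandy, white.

486, 324, 54

Under the 9:6:1 hypothesis (Σ ratio = 16, N = 864):
  red: 864 × 9/16 = 486
  sandy: 864 × 6/16 = 324
  white: 864 × 1/16 = 54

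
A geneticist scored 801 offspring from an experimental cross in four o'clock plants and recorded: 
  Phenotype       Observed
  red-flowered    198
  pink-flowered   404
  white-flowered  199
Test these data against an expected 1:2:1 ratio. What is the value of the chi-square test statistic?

Total ratio parts = 4. Expected numbers out of 801:
  red-flowered: 801 × 1/4 = 200.25
  pink-flowered: 801 × 2/4 = 400.5
  white-flowered: 801 × 1/4 = 200.25
χ² = Σ (O − E)² / E
  red-flowered: (198 − 200.25)² / 200.25 = 0.0253
  pink-flowered: (404 − 400.5)² / 400.5 = 0.0306
  white-flowered: (199 − 200.25)² / 200.25 = 0.0078
χ² = 0.0253 + 0.0306 + 0.0078 = 0.0637 ≈ 0.064

0.064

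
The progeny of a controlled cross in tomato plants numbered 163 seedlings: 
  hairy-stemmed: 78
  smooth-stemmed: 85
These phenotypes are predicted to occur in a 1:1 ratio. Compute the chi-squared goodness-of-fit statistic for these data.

Expected counts for N = 163 under a 1:1 ratio (total parts = 2):
  hairy-stemmed: 163 × 1/2 = 81.5
  smooth-stemmed: 163 × 1/2 = 81.5
χ² = Σ (O − E)² / E
  hairy-stemmed: (78 − 81.5)² / 81.5 = 0.1503
  smooth-stemmed: (85 − 81.5)² / 81.5 = 0.1503
χ² = 0.1503 + 0.1503 = 0.3006 ≈ 0.301

0.301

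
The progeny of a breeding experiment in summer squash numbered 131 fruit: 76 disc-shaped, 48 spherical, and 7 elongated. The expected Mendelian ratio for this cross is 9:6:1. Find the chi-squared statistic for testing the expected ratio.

Under the 9:6:1 hypothesis (Σ ratio = 16, N = 131):
  disc-shaped: 131 × 9/16 = 73.6875
  spherical: 131 × 6/16 = 49.125
  elongated: 131 × 1/16 = 8.1875
χ² = Σ (O − E)² / E
  disc-shaped: (76 − 73.6875)² / 73.6875 = 0.0726
  spherical: (48 − 49.125)² / 49.125 = 0.0258
  elongated: (7 − 8.1875)² / 8.1875 = 0.1722
χ² = 0.0726 + 0.0258 + 0.1722 = 0.2706 ≈ 0.271

0.271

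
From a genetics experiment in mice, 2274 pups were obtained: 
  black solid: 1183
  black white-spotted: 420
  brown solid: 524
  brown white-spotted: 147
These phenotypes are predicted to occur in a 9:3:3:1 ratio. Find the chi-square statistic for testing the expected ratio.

The 9:3:3:1 ratio has 16 parts, so with N = 2274 the expected counts are:
  black solid: 2274 × 9/16 = 1279.125
  black white-spotted: 2274 × 3/16 = 426.375
  brown solid: 2274 × 3/16 = 426.375
  brown white-spotted: 2274 × 1/16 = 142.125
χ² = Σ (O − E)² / E
  black solid: (1183 − 1279.125)² / 1279.125 = 7.2237
  black white-spotted: (420 − 426.375)² / 426.375 = 0.0953
  brown solid: (524 − 426.375)² / 426.375 = 22.3527
  brown white-spotted: (147 − 142.125)² / 142.125 = 0.1672
χ² = 7.2237 + 0.0953 + 22.3527 + 0.1672 = 29.8389 ≈ 29.839

29.839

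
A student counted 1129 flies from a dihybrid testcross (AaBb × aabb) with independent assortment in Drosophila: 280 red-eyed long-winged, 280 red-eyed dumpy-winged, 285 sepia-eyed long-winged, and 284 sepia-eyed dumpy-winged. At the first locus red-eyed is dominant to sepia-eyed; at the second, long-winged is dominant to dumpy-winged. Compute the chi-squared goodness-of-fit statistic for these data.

A dihybrid testcross with independent assortment gives a 1:1:1:1 ratio.
Total ratio parts = 4. Expected numbers out of 1129:
  red-eyed long-winged: 1129 × 1/4 = 282.25
  red-eyed dumpy-winged: 1129 × 1/4 = 282.25
  sepia-eyed long-winged: 1129 × 1/4 = 282.25
  sepia-eyed dumpy-winged: 1129 × 1/4 = 282.25
χ² = Σ (O − E)² / E
  red-eyed long-winged: (280 − 282.25)² / 282.25 = 0.0179
  red-eyed dumpy-winged: (280 − 282.25)² / 282.25 = 0.0179
  sepia-eyed long-winged: (285 − 282.25)² / 282.25 = 0.0268
  sepia-eyed dumpy-winged: (284 − 282.25)² / 282.25 = 0.0109
χ² = 0.0179 + 0.0179 + 0.0268 + 0.0109 = 0.0735 ≈ 0.074

0.074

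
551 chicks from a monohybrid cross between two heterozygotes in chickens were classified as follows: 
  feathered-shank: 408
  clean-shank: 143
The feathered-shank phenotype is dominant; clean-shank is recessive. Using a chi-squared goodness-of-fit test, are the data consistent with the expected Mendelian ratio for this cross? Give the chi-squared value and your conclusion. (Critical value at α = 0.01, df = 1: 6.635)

0.267; consistent

For a monohybrid cross between heterozygotes with complete dominance, the expected phenotypic ratio is 3:1.
Under the 3:1 hypothesis (Σ ratio = 4, N = 551):
  feathered-shank: 551 × 3/4 = 413.25
  clean-shank: 551 × 1/4 = 137.75
χ² = Σ (O − E)² / E
  feathered-shank: (408 − 413.25)² / 413.25 = 0.0667
  clean-shank: (143 − 137.75)² / 137.75 = 0.2001
χ² = 0.0667 + 0.2001 = 0.2668 ≈ 0.267
Degrees of freedom = 2 − 1 = 1; critical value at α = 0.01 is 6.635.
Since 0.267 < 6.635, we fail to reject the null hypothesis — the data are consistent with the 3:1 ratio.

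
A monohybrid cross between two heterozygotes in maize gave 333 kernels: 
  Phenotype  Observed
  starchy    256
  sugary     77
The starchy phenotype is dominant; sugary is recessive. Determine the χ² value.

0.626

For a monohybrid cross between heterozygotes with complete dominance, the expected phenotypic ratio is 3:1.
The 3:1 ratio has 4 parts, so with N = 333 the expected counts are:
  starchy: 333 × 3/4 = 249.75
  sugary: 333 × 1/4 = 83.25
χ² = Σ (O − E)² / E
  starchy: (256 − 249.75)² / 249.75 = 0.1564
  sugary: (77 − 83.25)² / 83.25 = 0.4692
χ² = 0.1564 + 0.4692 = 0.6256 ≈ 0.626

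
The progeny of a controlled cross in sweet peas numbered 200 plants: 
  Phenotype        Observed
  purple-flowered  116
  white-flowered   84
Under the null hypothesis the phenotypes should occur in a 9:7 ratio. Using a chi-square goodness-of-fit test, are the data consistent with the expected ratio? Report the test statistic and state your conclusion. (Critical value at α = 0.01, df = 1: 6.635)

0.249; consistent

Under the 9:7 hypothesis (Σ ratio = 16, N = 200):
  purple-flowered: 200 × 9/16 = 112.5
  white-flowered: 200 × 7/16 = 87.5
χ² = Σ (O − E)² / E
  purple-flowered: (116 − 112.5)² / 112.5 = 0.1089
  white-flowered: (84 − 87.5)² / 87.5 = 0.1400
χ² = 0.1089 + 0.1400 = 0.2489 ≈ 0.249
Degrees of freedom = 2 − 1 = 1; critical value at α = 0.01 is 6.635.
Since 0.249 < 6.635, we fail to reject the null hypothesis — the data are consistent with the 9:7 ratio.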